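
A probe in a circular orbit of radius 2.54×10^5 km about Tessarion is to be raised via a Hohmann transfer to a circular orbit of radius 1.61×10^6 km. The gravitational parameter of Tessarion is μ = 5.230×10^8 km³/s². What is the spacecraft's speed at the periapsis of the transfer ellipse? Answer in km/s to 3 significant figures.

v = 59.6 km/s

Transfer-ellipse semi-major axis a_t = (r₁ + r₂)/2 = (2.540×10^5 + 1.610×10^6)/2 = 9.320×10^5 km.
The periapsis of the transfer ellipse is at r = 2.540×10^5 km.
Applying v² = μ(2/r − 1/a_t): v = 59.64 km/s.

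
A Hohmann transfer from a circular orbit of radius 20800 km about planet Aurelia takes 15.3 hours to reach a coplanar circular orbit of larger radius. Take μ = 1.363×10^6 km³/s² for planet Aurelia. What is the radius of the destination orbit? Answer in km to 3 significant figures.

Transfer time t = 15.3 hours = 55080 s, and t = π√(a_t³/μ).
So a_t = (μ t²/π²)^(1/3) = (1.363×10^6 × (55080)² / π²)^(1/3) = 74828 km.
Since a_t = (r₁ + r₂)/2, r₂ = 2a_t − r₁ = 2×74828 − 20800 = 1.28856×10^5 km.

r₂ = 1.29×10^5 km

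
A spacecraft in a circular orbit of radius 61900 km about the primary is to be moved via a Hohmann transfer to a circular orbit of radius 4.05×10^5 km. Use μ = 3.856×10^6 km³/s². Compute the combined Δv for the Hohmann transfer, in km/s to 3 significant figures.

Δv = 4.00 km/s

Semi-major axis of the transfer orbit: a_t = (61900 + 4.050×10^5)/2 = 2.3345×10^5 km.
At r₁ the circular-orbit speed is v₁ = √(μ/r₁) = 7.8927 km/s.
Transfer-orbit speed at r₁ (vis-viva): v_p = √[μ(2/r₁ − 1/a_t)] = 10.396 km/s.
First burn Δv₁ = |v_p − v₁| = 2.503 km/s.
Circular speed at r₂: v₂ = √(μ/r₂) = 3.086 km/s.
Transfer-orbit speed at r₂: v_a = √[μ(2/r₂ − 1/a_t)] = 1.589 km/s.
Second burn Δv₂ = |v₂ − v_a| = 1.497 km/s.
Δv = Δv₁ + Δv₂ = 2.503 + 1.497 = 4.000 km/s.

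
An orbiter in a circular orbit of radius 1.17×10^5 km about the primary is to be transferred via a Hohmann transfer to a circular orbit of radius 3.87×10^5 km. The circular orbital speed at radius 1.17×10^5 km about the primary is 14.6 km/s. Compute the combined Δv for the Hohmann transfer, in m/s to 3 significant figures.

From the circular-orbit relation v² = μ/r at r = 1.17×10^5 km: μ = v²r = (14.6)² × 1.17×10^5 = 2.49397×10^7 km³/s².
Semi-major axis of the transfer orbit: a_t = (1.170×10^5 + 3.870×10^5)/2 = 2.520×10^5 km.
Circular speed at r₁: v₁ = √(μ/r₁) = √(2.49397×10^7/1.170×10^5) = 14.600 km/s.
On the transfer ellipse at r₁, vis-viva equation gives v_p = √[μ(2/r₁ − 1/a_t)] = 18.093 km/s.
First burn Δv₁ = |v_p − v₁| = 3.493 km/s.
Circular speed at r₂: v₂ = √(μ/r₂) = 8.028 km/s.
Transfer-orbit speed at r₂: v_a = √[μ(2/r₂ − 1/a_t)] = 5.470 km/s.
Second burn Δv₂ = |v₂ − v_a| = 2.558 km/s.
Δv = Δv₁ + Δv₂ = 3.493 + 2.558 = 6.051 km/s.

Δv = 6050 m/s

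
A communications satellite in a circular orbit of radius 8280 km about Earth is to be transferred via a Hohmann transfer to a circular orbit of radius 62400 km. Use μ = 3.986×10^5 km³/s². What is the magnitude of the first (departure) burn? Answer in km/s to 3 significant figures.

Transfer-ellipse semi-major axis a_t = (r₁ + r₂)/2 = (8280 + 62400)/2 = 35340 km.
Circular speed at r = 8280 km: v_c = √(μ/r) = 6.9383 km/s.
Transfer-orbit speed at the same r (vis-viva, a = a_t): v_t = √[μ(2/r − 1/a_t)] = 9.2196 km/s.
Δv₁ = |v_t − v_c| = |9.2196 − 6.9383| = 2.281 km/s.

Δv₁ = 2.28 km/s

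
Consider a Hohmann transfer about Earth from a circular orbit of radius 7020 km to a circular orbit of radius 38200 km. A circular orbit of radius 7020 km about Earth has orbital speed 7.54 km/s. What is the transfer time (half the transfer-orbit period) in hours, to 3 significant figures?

t = 4.70 hours

From the circular-orbit relation v² = μ/r at r = 7020 km: μ = v²r = (7.54)² × 7020 = 3.99098×10^5 km³/s².
Semi-major axis of the transfer orbit: a_t = (7020 + 38200)/2 = 22610 km.
Half the transfer-orbit period gives t = π√(a_t³/μ) = 16910 s.
Converting: 16910 s ÷ 3600 s/hour = 4.70 hours.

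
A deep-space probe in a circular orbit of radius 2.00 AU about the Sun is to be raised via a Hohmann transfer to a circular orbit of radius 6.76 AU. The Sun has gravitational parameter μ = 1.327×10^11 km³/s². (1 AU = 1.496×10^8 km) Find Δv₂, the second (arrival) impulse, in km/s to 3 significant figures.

Δv₂ = 3.71 km/s

In km: r₁ = 2.00 × 1.496×10^8 = 2.992×10^8 km; r₂ = 6.76 × 1.496×10^8 = 1.011296×10^9 km.
Transfer-ellipse semi-major axis a_t = (r₁ + r₂)/2 = (2.992×10^8 + 1.011296×10^9)/2 = 6.55248×10^8 km.
On the circular orbit at r = 1.011296×10^9 km, v_c = √(μ/r) = 11.455 km/s.
Transfer-orbit speed at the same r (vis-viva, a = a_t): v_t = √[μ(2/r − 1/a_t)] = 7.7406 km/s.
Δv₂ = |v_t − v_c| = |7.7406 − 11.455| = 3.714 km/s.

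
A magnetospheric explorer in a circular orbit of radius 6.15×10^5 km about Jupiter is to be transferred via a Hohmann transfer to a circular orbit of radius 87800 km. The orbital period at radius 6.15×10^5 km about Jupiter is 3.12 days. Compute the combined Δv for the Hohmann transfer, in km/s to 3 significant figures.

From Kepler's third law T² = 4π²r³/μ at r = 6.15×10^5 km, T = 3.12 days = 3.12 × 86400 s = 2.69568×10^5 s: μ = 4π²r³/T² = 1.26371×10^8 km³/s².
Transfer-ellipse semi-major axis a_t = (r₁ + r₂)/2 = (6.150×10^5 + 87800)/2 = 3.514×10^5 km.
At r₁ the circular-orbit speed is v₁ = √(μ/r₁) = 14.3346 km/s.
On the transfer ellipse at r₁, vis-viva gives v_a = √[μ(2/r₁ − 1/a_t)] = 7.16528 km/s.
First burn Δv₁ = |v_a − v₁| = 7.169 km/s.
Circular speed at r₂: v₂ = √(μ/r₂) = 37.94 km/s.
Transfer-orbit speed at r₂: v_p = √[μ(2/r₂ − 1/a_t)] = 50.19 km/s.
Second burn Δv₂ = |v₂ − v_p| = 12.25 km/s.
Total Δv = Δv₁ + Δv₂ = 19.42 km/s.

Δv = 19.4 km/s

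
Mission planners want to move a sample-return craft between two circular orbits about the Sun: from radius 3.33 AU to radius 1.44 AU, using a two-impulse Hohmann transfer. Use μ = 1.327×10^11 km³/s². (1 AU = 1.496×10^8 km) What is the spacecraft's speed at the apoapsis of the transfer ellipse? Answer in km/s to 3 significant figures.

In km: r₁ = 3.33 × 1.496×10^8 = 4.98168×10^8 km; r₂ = 1.44 × 1.496×10^8 = 2.15424×10^8 km.
Transfer-ellipse semi-major axis a_t = (r₁ + r₂)/2 = (4.98168×10^8 + 2.15424×10^8)/2 = 3.56796×10^8 km.
The apoapsis of the transfer ellipse is at r = 4.98168×10^8 km.
From the vis-viva equation, v = √[μ(2/r − 1/a_t)] = 12.68 km/s.

v = 12.7 km/s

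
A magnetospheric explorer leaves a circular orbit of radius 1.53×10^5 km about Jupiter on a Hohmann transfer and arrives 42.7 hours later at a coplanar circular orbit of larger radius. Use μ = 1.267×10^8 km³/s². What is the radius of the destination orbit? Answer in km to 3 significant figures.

r₂ = 1.19×10^6 km

Transfer time t = 42.7 hours = 1.5372×10^5 s, and t = π√(a_t³/μ).
So a_t = (μ t²/π²)^(1/3) = (1.267×10^8 × (1.5372×10^5)² / π²)^(1/3) = 6.7191×10^5 km.
Since a_t = (r₁ + r₂)/2, r₂ = 2a_t − r₁ = 2×6.7191×10^5 − 1.530×10^5 = 1.19082×10^6 km.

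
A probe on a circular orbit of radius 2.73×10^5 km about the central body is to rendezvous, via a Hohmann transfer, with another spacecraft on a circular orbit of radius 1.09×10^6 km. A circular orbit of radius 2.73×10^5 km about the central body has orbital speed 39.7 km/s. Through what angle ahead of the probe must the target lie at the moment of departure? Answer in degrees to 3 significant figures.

φ = 91.0°

From the circular-orbit relation v² = μ/r at r = 2.73×10^5 km: μ = v²r = (39.7)² × 2.73×10^5 = 4.30273×10^8 km³/s².
The Hohmann ellipse has a_t = (r₁ + r₂)/2 = 6.815×10^5 km.
The half-period of the transfer ellipse is t = π√(a_t³/μ) = 85207.3 s.
Target angular speed ω₂ = √(μ/r₂³) = 1.82277×10^-5 rad/s.
Angle swept by the target during transfer: ω₂·t = 1.5531 rad = 88.99°.
The probe traverses 180° on the transfer ellipse, so the target must lead by 180° − 88.99° = 91.0°.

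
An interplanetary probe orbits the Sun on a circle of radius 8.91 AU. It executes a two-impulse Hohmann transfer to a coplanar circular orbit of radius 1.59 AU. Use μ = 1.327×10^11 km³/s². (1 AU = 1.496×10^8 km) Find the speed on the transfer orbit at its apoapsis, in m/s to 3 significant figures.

v = 5490 m/s

In km: r₁ = 8.91 × 1.496×10^8 = 1.332936×10^9 km; r₂ = 1.59 × 1.496×10^8 = 2.37864×10^8 km.
Semi-major axis of the transfer orbit: a_t = (1.332936×10^9 + 2.37864×10^8)/2 = 7.854×10^8 km.
The apoapsis of the transfer ellipse is at r = 1.332936×10^9 km.
Applying v² = μ(2/r − 1/a_t): v = 5.491 km/s.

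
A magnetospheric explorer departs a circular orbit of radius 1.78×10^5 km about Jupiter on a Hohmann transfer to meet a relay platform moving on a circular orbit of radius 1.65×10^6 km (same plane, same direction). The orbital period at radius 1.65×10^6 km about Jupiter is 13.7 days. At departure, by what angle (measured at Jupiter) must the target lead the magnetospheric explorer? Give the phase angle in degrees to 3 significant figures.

From Kepler's third law T² = 4π²r³/μ at r = 1.65×10^6 km, T = 13.7 days = 13.7 × 86400 s = 1.18368×10^6 s: μ = 4π²r³/T² = 1.26574×10^8 km³/s².
The Hohmann ellipse has a_t = (r₁ + r₂)/2 = 9.140×10^5 km.
The half-period of the transfer ellipse is t = π√(a_t³/μ) = 2.440×10^5 s.
Target angular speed ω₂ = √(μ/r₂³) = 5.308×10^-6 rad/s.
Angle swept by the target during transfer: ω₂·t = 1.2952 rad = 74.21°.
Arrival is 180° from departure on the ellipse, so φ = 180° − 74.21° = 106°.

φ = 106°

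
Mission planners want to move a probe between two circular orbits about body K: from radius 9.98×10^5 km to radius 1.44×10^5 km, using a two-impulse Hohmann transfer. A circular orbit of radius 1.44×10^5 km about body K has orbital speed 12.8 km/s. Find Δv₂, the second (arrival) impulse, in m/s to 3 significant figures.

From the circular-orbit relation v² = μ/r at r = 1.44×10^5 km: μ = v²r = (12.8)² × 1.44×10^5 = 2.35930×10^7 km³/s².
The Hohmann ellipse has a_t = (r₁ + r₂)/2 = 5.710×10^5 km.
Circular speed at r = 1.440×10^5 km: v_c = √(μ/r) = 12.800 km/s.
Transfer-orbit speed at the same r (vis-viva, a = a_t): v_t = √[μ(2/r − 1/a_t)] = 16.922 km/s.
Δv₂ = |v_t − v_c| = |16.922 − 12.800| = 4.122 km/s.

Δv₂ = 4120 m/s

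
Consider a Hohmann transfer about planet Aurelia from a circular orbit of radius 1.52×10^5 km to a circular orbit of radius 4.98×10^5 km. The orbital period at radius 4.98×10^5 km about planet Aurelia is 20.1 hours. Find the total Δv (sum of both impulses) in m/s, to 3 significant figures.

Δv = 32300 m/s

From Kepler's third law T² = 4π²r³/μ at r = 4.98×10^5 km, T = 20.1 hours = 20.1 × 3600 s = 72360 s: μ = 4π²r³/T² = 9.31216×10^8 km³/s².
The Hohmann ellipse has a_t = (r₁ + r₂)/2 = 3.250×10^5 km.
At r₁ the circular-orbit speed is v₁ = √(μ/r₁) = 78.27 km/s.
On the transfer ellipse at r₁, vis-viva equation gives v_p = √[μ(2/r₁ − 1/a_t)] = 96.89 km/s.
First burn Δv₁ = |v_p − v₁| = 18.62 km/s.
At r₂, v₂ = √(μ/r₂) = 43.24 km/s.
Transfer-orbit speed at r₂: v_a = √[μ(2/r₂ − 1/a_t)] = 29.57 km/s.
Second burn Δv₂ = |v₂ − v_a| = 13.67 km/s.
Total Δv = Δv₁ + Δv₂ = 32.29 km/s.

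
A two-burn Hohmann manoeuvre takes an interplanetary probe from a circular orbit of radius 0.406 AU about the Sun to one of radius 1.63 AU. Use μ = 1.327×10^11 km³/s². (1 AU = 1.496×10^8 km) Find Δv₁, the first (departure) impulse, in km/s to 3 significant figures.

Δv₁ = 12.4 km/s

In km: r₁ = 0.406 × 1.496×10^8 = 6.07376×10^7 km; r₂ = 1.63 × 1.496×10^8 = 2.43848×10^8 km.
Transfer-ellipse semi-major axis a_t = (r₁ + r₂)/2 = (6.07376×10^7 + 2.43848×10^8)/2 = 1.522928×10^8 km.
On the circular orbit at r = 6.07376×10^7 km, v_c = √(μ/r) = 46.742 km/s.
Vis-viva on the transfer ellipse at r = 6.07376×10^7 km gives v_t = √[μ(2/r − 1/a_t)] = 59.146 km/s.
Δv₁ = |v_t − v_c| = |59.146 − 46.742| = 12.40 km/s.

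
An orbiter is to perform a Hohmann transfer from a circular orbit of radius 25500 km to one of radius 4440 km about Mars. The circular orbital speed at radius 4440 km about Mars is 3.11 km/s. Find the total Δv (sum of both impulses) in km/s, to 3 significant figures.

From the circular-orbit relation v² = μ/r at r = 4440 km: μ = v²r = (3.11)² × 4440 = 42944.1 km³/s².
Semi-major axis of the transfer orbit: a_t = (25500 + 4440)/2 = 14970 km.
Circular speed at r₁: v₁ = √(μ/r₁) = √(42944.1/25500) = 1.2977 km/s.
Transfer-orbit speed at r₁ (vis-viva): v_a = √[μ(2/r₁ − 1/a_t)] = 0.70674 km/s.
First burn Δv₁ = |v_a − v₁| = 0.5910 km/s.
At r₂, v₂ = √(μ/r₂) = 3.110 km/s.
Transfer-orbit speed at r₂: v_p = √[μ(2/r₂ − 1/a_t)] = 4.059 km/s.
Second burn Δv₂ = |v₂ − v_p| = 0.9490 km/s.
Δv = Δv₁ + Δv₂ = 0.5910 + 0.9490 = 1.540 km/s.

Δv = 1.54 km/s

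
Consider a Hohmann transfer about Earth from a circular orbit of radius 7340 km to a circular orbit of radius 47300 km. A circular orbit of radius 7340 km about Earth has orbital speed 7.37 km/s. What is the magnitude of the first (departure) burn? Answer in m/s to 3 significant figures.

From the circular-orbit relation v² = μ/r at r = 7340 km: μ = v²r = (7.37)² × 7340 = 3.98686×10^5 km³/s².
Transfer-ellipse semi-major axis a_t = (r₁ + r₂)/2 = (7340 + 47300)/2 = 27320 km.
Circular speed at r = 7340 km: v_c = √(μ/r) = 7.370 km/s.
Transfer-orbit speed at the same r (vis-viva, a = a_t): v_t = √[μ(2/r − 1/a_t)] = 9.697 km/s.
Δv₁ = |v_t − v_c| = |9.697 − 7.370| = 2.327 km/s.

Δv₁ = 2330 m/s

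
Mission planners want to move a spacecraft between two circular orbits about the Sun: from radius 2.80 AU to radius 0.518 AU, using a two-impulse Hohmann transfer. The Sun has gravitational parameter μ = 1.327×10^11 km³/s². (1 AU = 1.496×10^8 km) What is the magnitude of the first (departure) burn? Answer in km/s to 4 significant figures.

Δv₁ = 7.853 km/s

In km: r₁ = 2.80 × 1.496×10^8 = 4.1888×10^8 km; r₂ = 0.518 × 1.496×10^8 = 7.74928×10^7 km.
Transfer-ellipse semi-major axis a_t = (r₁ + r₂)/2 = (4.1888×10^8 + 7.74928×10^7)/2 = 2.481864×10^8 km.
Circular speed at r = 4.1888×10^8 km: v_c = √(μ/r) = 17.799 km/s.
Transfer-orbit speed at the same r (vis-viva, a = a_t): v_t = √[μ(2/r − 1/a_t)] = 9.9456 km/s.
Δv₁ = |v_t − v_c| = |9.9456 − 17.799| = 7.853 km/s.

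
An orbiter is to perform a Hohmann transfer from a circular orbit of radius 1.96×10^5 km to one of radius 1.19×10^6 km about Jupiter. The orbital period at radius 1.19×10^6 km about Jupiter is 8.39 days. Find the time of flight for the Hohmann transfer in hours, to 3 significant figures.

t = 44.7 hours

From Kepler's third law T² = 4π²r³/μ at r = 1.19×10^6 km, T = 8.39 days = 8.39 × 86400 s = 7.24896×10^5 s: μ = 4π²r³/T² = 1.26605×10^8 km³/s².
The Hohmann ellipse has a_t = (r₁ + r₂)/2 = 6.930×10^5 km.
Half the transfer-orbit period gives t = π√(a_t³/μ) = 1.6107×10^5 s.
Converting: 1.6107×10^5 s ÷ 3600 s/hour = 44.7 hours.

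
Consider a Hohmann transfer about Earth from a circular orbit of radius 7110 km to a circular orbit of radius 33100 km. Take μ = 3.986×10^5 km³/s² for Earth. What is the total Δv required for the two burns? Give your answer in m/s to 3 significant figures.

Δv = 3530 m/s

Semi-major axis of the transfer orbit: a_t = (7110 + 33100)/2 = 20105 km.
At r₁ the circular-orbit speed is v₁ = √(μ/r₁) = 7.48745 km/s.
Transfer-orbit speed at r₁ (v² = μ(2/r − 1/a)): v_p = √[μ(2/r₁ − 1/a_t)] = 9.60718 km/s.
First burn Δv₁ = |v_p − v₁| = 2.1197 km/s.
Circular speed at r₂: v₂ = √(μ/r₂) = 3.4702 km/s.
Transfer-orbit speed at r₂: v_a = √[μ(2/r₂ − 1/a_t)] = 2.0637 km/s.
Second burn Δv₂ = |v₂ − v_a| = 1.4065 km/s.
Total Δv = Δv₁ + Δv₂ = 3.526 km/s.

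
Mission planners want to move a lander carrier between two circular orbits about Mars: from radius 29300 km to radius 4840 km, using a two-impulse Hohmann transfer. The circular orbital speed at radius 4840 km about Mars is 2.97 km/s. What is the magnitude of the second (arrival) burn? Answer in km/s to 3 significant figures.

Δv₂ = 0.921 km/s

From the circular-orbit relation v² = μ/r at r = 4840 km: μ = v²r = (2.97)² × 4840 = 42693.2 km³/s².
Semi-major axis of the transfer orbit: a_t = (29300 + 4840)/2 = 17070 km.
Circular speed at r = 4840 km: v_c = √(μ/r) = 2.9700 km/s.
Vis-viva on the transfer ellipse at r = 4840 km gives v_t = √[μ(2/r − 1/a_t)] = 3.8911 km/s.
Δv₂ = |v_t − v_c| = |3.8911 − 2.9700| = 0.9211 km/s.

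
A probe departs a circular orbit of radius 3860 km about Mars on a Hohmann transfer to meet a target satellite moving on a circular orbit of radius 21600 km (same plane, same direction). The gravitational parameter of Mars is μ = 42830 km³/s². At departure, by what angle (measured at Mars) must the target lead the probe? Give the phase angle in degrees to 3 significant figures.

φ = 98.6°

Transfer-ellipse semi-major axis a_t = (r₁ + r₂)/2 = (3860 + 21600)/2 = 12730 km.
The half-period of the transfer ellipse is t = π√(a_t³/μ) = 21803 s.
The target's mean motion on its circular orbit is ω₂ = √(μ/r₂³) = 6.5192×10^-5 rad/s.
Angle swept by the target during transfer: ω₂·t = 1.4214 rad = 81.44°.
The probe traverses 180° on the transfer ellipse, so the target must lead by 180° − 81.44° = 98.6°.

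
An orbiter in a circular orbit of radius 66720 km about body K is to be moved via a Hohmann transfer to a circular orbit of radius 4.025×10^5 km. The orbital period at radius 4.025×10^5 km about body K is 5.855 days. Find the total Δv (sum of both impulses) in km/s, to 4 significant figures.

Δv = 6.137 km/s

From Kepler's third law T² = 4π²r³/μ at r = 4.025×10^5 km, T = 5.855 days = 5.855 × 86400 s = 5.05872×10^5 s: μ = 4π²r³/T² = 1.00595×10^7 km³/s².
Transfer-ellipse semi-major axis a_t = (r₁ + r₂)/2 = (66720 + 4.025×10^5)/2 = 2.3461×10^5 km.
At r₁ the circular-orbit speed is v₁ = √(μ/r₁) = 12.279 km/s.
On the transfer ellipse at r₁, vis-viva equation gives v_p = √[μ(2/r₁ − 1/a_t)] = 16.083 km/s.
First burn Δv₁ = |v_p − v₁| = 3.804 km/s.
At r₂, v₂ = √(μ/r₂) = 4.999 km/s.
Transfer-orbit speed at r₂: v_a = √[μ(2/r₂ − 1/a_t)] = 2.666 km/s.
Second burn Δv₂ = |v₂ − v_a| = 2.333 km/s.
Total Δv = Δv₁ + Δv₂ = 6.137 km/s.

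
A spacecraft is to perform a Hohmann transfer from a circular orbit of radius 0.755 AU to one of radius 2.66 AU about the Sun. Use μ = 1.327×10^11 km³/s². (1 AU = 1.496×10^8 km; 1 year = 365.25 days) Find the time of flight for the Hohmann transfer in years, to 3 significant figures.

t = 1.12 years

In km: r₁ = 0.755 × 1.496×10^8 = 1.12948×10^8 km; r₂ = 2.66 × 1.496×10^8 = 3.97936×10^8 km.
Semi-major axis of the transfer orbit: a_t = (1.12948×10^8 + 3.97936×10^8)/2 = 2.55442×10^8 km.
Transfer time t = π√(a_t³/μ) = π√((2.55442×10^8)³ / 1.327×10^11) = 3.521×10^7 s.
Converting: 3.521×10^7 s ÷ 3.15576×10^7 s/year (365.25 × 86400) = 1.12 years.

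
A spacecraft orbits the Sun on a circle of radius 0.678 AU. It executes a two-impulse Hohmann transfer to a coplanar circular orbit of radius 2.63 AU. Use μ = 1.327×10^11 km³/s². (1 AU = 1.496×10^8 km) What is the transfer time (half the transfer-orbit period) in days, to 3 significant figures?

In km: r₁ = 0.678 × 1.496×10^8 = 1.014288×10^8 km; r₂ = 2.63 × 1.496×10^8 = 3.93448×10^8 km.
The Hohmann ellipse has a_t = (r₁ + r₂)/2 = 2.474384×10^8 km.
Transfer time t = π√(a_t³/μ) = π√((2.474384×10^8)³ / 1.327×10^11) = 3.357×10^7 s.
Converting: 3.357×10^7 s ÷ 86400 s/day = 389 days.

t = 389 days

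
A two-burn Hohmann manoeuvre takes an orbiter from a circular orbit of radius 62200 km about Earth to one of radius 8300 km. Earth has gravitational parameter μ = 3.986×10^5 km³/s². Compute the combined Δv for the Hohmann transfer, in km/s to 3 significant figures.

The Hohmann ellipse has a_t = (r₁ + r₂)/2 = 35250 km.
At r₁ the circular-orbit speed is v₁ = √(μ/r₁) = 2.531 km/s.
On the transfer ellipse at r₁, v² = μ(2/r − 1/a) gives v_a = √[μ(2/r₁ − 1/a_t)] = 1.228 km/s.
First burn Δv₁ = |v_a − v₁| = 1.303 km/s.
Circular speed at r₂: v₂ = √(μ/r₂) = 6.9299 km/s.
Transfer-orbit speed at r₂: v_p = √[μ(2/r₂ − 1/a_t)] = 9.2055 km/s.
Second burn Δv₂ = |v₂ − v_p| = 2.276 km/s.
Total Δv = Δv₁ + Δv₂ = 3.579 km/s.

Δv = 3.58 km/s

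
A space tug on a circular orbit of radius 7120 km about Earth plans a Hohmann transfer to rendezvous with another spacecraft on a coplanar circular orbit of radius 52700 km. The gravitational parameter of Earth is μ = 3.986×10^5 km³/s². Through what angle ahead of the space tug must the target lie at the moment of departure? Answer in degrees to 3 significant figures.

The Hohmann ellipse has a_t = (r₁ + r₂)/2 = 29910 km.
The half-period of the transfer ellipse is t = π√(a_t³/μ) = 25739.84 s.
The target's mean motion on its circular orbit is ω₂ = √(μ/r₂³) = 5.218585×10^-5 rad/s.
Angle swept by the target during transfer: ω₂·t = 1.34326 rad = 76.96°.
The space tug traverses 180° on the transfer ellipse, so the target must lead by 180° − 76.96° = 103°.

φ = 103°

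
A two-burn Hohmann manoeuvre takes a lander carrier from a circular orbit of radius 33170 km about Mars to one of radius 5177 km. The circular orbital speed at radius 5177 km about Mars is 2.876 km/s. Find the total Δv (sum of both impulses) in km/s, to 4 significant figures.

Δv = 1.453 km/s

From the circular-orbit relation v² = μ/r at r = 5177 km: μ = v²r = (2.876)² × 5177 = 42820.9 km³/s².
Semi-major axis of the transfer orbit: a_t = (33170 + 5177)/2 = 19173.5 km.
Circular speed at r₁: v₁ = √(μ/r₁) = √(42820.9/33170) = 1.1362 km/s.
Transfer-orbit speed at r₁ (vis-viva equation): v_a = √[μ(2/r₁ − 1/a_t)] = 0.59040 km/s.
First burn Δv₁ = |v_a − v₁| = 0.5458 km/s.
At r₂, v₂ = √(μ/r₂) = 2.8760 km/s.
Transfer-orbit speed at r₂: v_p = √[μ(2/r₂ − 1/a_t)] = 3.7828 km/s.
Second burn Δv₂ = |v₂ − v_p| = 0.9068 km/s.
Δv = Δv₁ + Δv₂ = 0.5458 + 0.9068 = 1.453 km/s.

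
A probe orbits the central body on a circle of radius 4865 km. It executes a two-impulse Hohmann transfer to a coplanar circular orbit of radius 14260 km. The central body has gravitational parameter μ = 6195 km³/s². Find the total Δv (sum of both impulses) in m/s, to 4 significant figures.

Δv = 438.6 m/s

Semi-major axis of the transfer orbit: a_t = (4865 + 14260)/2 = 9562.5 km.
At r₁ the circular-orbit speed is v₁ = √(μ/r₁) = 1.1284 km/s.
Transfer-orbit speed at r₁ (v² = μ(2/r − 1/a)): v_p = √[μ(2/r₁ − 1/a_t)] = 1.3780 km/s.
First burn Δv₁ = |v_p − v₁| = 0.2496 km/s.
At r₂, v₂ = √(μ/r₂) = 0.6591 km/s.
Transfer-orbit speed at r₂: v_a = √[μ(2/r₂ − 1/a_t)] = 0.4701 km/s.
Second burn Δv₂ = |v₂ − v_a| = 0.1890 km/s.
Δv = Δv₁ + Δv₂ = 0.2496 + 0.1890 = 0.4386 km/s.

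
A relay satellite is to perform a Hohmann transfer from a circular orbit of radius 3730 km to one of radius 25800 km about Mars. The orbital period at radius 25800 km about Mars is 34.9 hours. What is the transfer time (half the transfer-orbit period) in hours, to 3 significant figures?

From Kepler's third law T² = 4π²r³/μ at r = 25800 km, T = 34.9 hours = 34.9 × 3600 s = 1.2564×10^5 s: μ = 4π²r³/T² = 42950.0 km³/s².
Transfer-ellipse semi-major axis a_t = (r₁ + r₂)/2 = (3730 + 25800)/2 = 14765 km.
By Kepler's third law the transfer-orbit period is T = 2π√(a_t³/μ), so t = T/2 = 27197 s.
Converting: 27197 s ÷ 3600 s/hour = 7.55 hours.

t = 7.55 hours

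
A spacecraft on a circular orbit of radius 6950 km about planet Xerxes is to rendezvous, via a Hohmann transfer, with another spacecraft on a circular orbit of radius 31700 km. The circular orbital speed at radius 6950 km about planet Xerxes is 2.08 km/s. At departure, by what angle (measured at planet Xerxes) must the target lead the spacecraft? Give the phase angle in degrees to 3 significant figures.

φ = 94.3°

From the circular-orbit relation v² = μ/r at r = 6950 km: μ = v²r = (2.08)² × 6950 = 30068.5 km³/s².
The Hohmann ellipse has a_t = (r₁ + r₂)/2 = 19325 km.
Transfer time t = π√(a_t³/μ) = 48671.3 s.
Target angular speed ω₂ = √(μ/r₂³) = 3.07232×10^-5 rad/s.
Angle swept by the target during transfer: ω₂·t = 1.49534 rad = 85.68°.
Arrival is 180° from departure on the ellipse, so φ = 180° − 85.68° = 94.3°.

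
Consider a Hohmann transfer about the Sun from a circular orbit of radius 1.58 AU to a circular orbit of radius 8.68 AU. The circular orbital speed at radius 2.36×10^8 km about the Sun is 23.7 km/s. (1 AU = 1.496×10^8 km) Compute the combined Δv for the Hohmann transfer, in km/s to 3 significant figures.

From the circular-orbit relation v² = μ/r at r = 2.36×10^8 km: μ = v²r = (23.7)² × 2.36×10^8 = 1.32559×10^11 km³/s².
In km: r₁ = 1.58 × 1.496×10^8 = 2.36368×10^8 km; r₂ = 8.68 × 1.496×10^8 = 1.298528×10^9 km.
Semi-major axis of the transfer orbit: a_t = (2.36368×10^8 + 1.298528×10^9)/2 = 7.67448×10^8 km.
At r₁ the circular-orbit speed is v₁ = √(μ/r₁) = 23.6815 km/s.
On the transfer ellipse at r₁, vis-viva gives v_p = √[μ(2/r₁ − 1/a_t)] = 30.8043 km/s.
First burn Δv₁ = |v_p − v₁| = 7.123 km/s.
Circular speed at r₂: v₂ = √(μ/r₂) = 10.1037 km/s.
Transfer-orbit speed at r₂: v_a = √[μ(2/r₂ − 1/a_t)] = 5.60723 km/s.
Second burn Δv₂ = |v₂ − v_a| = 4.496 km/s.
Total Δv = Δv₁ + Δv₂ = 11.62 km/s.

Δv = 11.6 km/s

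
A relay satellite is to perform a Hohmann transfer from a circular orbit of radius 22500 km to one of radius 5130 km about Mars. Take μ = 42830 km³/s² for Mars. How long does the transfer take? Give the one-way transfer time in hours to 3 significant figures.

t = 6.85 hours

Semi-major axis of the transfer orbit: a_t = (22500 + 5130)/2 = 13815 km.
Transfer time t = π√(a_t³/μ) = π√((13815)³ / 42830) = 24650 s.
Converting: 24650 s ÷ 3600 s/hour = 6.85 hours.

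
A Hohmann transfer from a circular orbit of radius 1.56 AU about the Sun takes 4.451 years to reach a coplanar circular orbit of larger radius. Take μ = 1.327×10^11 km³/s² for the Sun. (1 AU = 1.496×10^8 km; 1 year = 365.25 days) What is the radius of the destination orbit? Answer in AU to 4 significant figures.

In km: r₁ = 1.56 × 1.496×10^8 = 2.33376×10^8 km.
Transfer time t = 4.451 years × 365.25 × 86400 s = 1.404628776×10^8 s, and t = π√(a_t³/μ).
So a_t = (μ t²/π²)^(1/3) = (1.327×10^11 × (1.404628776×10^8)² / π²)^(1/3) = 6.4254×10^8 km.
Since a_t = (r₁ + r₂)/2, r₂ = 2a_t − r₁ = 2×6.4254×10^8 − 2.33376×10^8 = 1.051704×10^9 km.
In AU: r₂ = 1.051704×10^9 / 1.496×10^8 = 7.030 AU.

r₂ = 7.030 AU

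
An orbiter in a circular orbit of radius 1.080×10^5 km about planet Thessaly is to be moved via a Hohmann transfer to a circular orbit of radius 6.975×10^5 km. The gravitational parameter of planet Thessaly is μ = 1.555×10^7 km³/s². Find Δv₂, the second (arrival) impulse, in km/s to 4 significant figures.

Δv₂ = 2.277 km/s

Semi-major axis of the transfer orbit: a_t = (1.080×10^5 + 6.975×10^5)/2 = 4.0275×10^5 km.
Circular speed at r = 6.975×10^5 km: v_c = √(μ/r) = 4.722 km/s.
Transfer-orbit speed at the same r (vis-viva, a = a_t): v_t = √[μ(2/r − 1/a_t)] = 2.445 km/s.
Δv₂ = |v_t − v_c| = |2.445 − 4.722| = 2.277 km/s.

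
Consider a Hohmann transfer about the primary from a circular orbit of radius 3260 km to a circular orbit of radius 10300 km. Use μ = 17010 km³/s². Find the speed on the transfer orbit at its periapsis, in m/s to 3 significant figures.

The Hohmann ellipse has a_t = (r₁ + r₂)/2 = 6780 km.
At periapsis, r = 3260 km.
Vis-viva: v = √[μ(2/r − 1/a_t)] = √[17010 × (2/3260 − 1/6780)] = 2.815 km/s.

v = 2820 m/s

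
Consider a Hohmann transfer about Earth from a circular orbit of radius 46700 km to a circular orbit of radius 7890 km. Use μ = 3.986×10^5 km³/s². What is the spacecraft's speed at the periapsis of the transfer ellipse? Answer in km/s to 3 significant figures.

The Hohmann ellipse has a_t = (r₁ + r₂)/2 = 27295 km.
At periapsis, r = 7890 km.
From the vis-viva equation, v = √[μ(2/r − 1/a_t)] = 9.297 km/s.

v = 9.30 km/s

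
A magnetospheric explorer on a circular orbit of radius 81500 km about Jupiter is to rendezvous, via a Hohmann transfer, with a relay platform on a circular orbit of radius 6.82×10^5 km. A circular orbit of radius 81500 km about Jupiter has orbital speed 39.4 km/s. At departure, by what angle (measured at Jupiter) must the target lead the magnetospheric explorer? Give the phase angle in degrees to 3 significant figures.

From the circular-orbit relation v² = μ/r at r = 81500 km: μ = v²r = (39.4)² × 81500 = 1.26517×10^8 km³/s².
Transfer-ellipse semi-major axis a_t = (r₁ + r₂)/2 = (81500 + 6.820×10^5)/2 = 3.8175×10^5 km.
Transfer time t = π√(a_t³/μ) = 65878.5 s.
Target angular speed ω₂ = √(μ/r₂³) = 1.99709×10^-5 rad/s.
Angle swept by the target during transfer: ω₂·t = 1.3157 rad = 75.38°.
The magnetospheric explorer traverses 180° on the transfer ellipse, so the target must lead by 180° − 75.38° = 105°.

φ = 105°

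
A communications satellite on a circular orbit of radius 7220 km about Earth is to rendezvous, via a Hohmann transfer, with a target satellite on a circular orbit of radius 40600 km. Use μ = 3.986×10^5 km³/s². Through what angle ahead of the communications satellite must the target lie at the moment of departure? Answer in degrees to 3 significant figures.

Semi-major axis of the transfer orbit: a_t = (7220 + 40600)/2 = 23910 km.
Transfer time t = π√(a_t³/μ) = 18397 s.
Target angular speed ω₂ = √(μ/r₂³) = 7.7176×10^-5 rad/s.
Angle swept by the target during transfer: ω₂·t = 1.4198 rad = 81.349°.
Arrival is 180° from departure on the ellipse, so φ = 180° − 81.349° = 98.7°.

φ = 98.7°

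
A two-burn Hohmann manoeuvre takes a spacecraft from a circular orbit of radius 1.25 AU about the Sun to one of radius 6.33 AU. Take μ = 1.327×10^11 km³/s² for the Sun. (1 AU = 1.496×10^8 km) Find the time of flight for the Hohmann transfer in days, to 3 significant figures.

t = 1350 days

In km: r₁ = 1.25 × 1.496×10^8 = 1.870×10^8 km; r₂ = 6.33 × 1.496×10^8 = 9.46968×10^8 km.
Transfer-ellipse semi-major axis a_t = (r₁ + r₂)/2 = (1.870×10^8 + 9.46968×10^8)/2 = 5.66984×10^8 km.
Transfer time t = π√(a_t³/μ) = π√((5.66984×10^8)³ / 1.327×10^11) = 1.164×10^8 s.
Converting: 1.164×10^8 s ÷ 86400 s/day = 1350 days.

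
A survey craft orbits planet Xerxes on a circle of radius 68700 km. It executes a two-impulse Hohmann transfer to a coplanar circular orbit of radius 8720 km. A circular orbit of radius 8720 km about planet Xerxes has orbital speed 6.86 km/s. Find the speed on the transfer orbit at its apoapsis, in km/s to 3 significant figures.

v = 1.16 km/s

From the circular-orbit relation v² = μ/r at r = 8720 km: μ = v²r = (6.86)² × 8720 = 4.10360×10^5 km³/s².
Semi-major axis of the transfer orbit: a_t = (68700 + 8720)/2 = 38710 km.
The apoapsis of the transfer ellipse is at r = 68700 km.
From the vis-viva equation, v = √[μ(2/r − 1/a_t)] = 1.160 km/s.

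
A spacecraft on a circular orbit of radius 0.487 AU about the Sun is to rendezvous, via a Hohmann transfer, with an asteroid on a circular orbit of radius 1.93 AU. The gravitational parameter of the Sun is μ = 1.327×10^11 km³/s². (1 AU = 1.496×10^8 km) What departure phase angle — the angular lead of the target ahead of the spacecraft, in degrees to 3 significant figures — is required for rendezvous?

In km: r₁ = 0.487 × 1.496×10^8 = 7.28552×10^7 km; r₂ = 1.93 × 1.496×10^8 = 2.88728×10^8 km.
Transfer-ellipse semi-major axis a_t = (r₁ + r₂)/2 = (7.28552×10^7 + 2.88728×10^8)/2 = 1.807916×10^8 km.
Transfer time t = π√(a_t³/μ) = 2.0964×10^7 s.
Target angular speed ω₂ = √(μ/r₂³) = 7.4251×10^-8 rad/s.
Angle swept by the target during transfer: ω₂·t = 1.5566 rad = 89.19°.
Arrival is 180° from departure on the ellipse, so φ = 180° − 89.19° = 90.8°.

φ = 90.8°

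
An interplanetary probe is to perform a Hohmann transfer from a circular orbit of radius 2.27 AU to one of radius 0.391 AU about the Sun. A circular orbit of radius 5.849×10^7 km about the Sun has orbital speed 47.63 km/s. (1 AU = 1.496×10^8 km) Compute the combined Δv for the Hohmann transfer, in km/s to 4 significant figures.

Δv = 23.63 km/s

From the circular-orbit relation v² = μ/r at r = 5.849×10^7 km: μ = v²r = (47.63)² × 5.849×10^7 = 1.32691×10^11 km³/s².
In km: r₁ = 2.27 × 1.496×10^8 = 3.39592×10^8 km; r₂ = 0.391 × 1.496×10^8 = 5.84936×10^7 km.
Transfer-ellipse semi-major axis a_t = (r₁ + r₂)/2 = (3.39592×10^8 + 5.84936×10^7)/2 = 1.990428×10^8 km.
At r₁ the circular-orbit speed is v₁ = √(μ/r₁) = 19.767 km/s.
Transfer-orbit speed at r₁ (vis-viva equation): v_a = √[μ(2/r₁ − 1/a_t)] = 10.716 km/s.
First burn Δv₁ = |v_a − v₁| = 9.051 km/s.
Circular speed at r₂: v₂ = √(μ/r₂) = 47.63 km/s.
Transfer-orbit speed at r₂: v_p = √[μ(2/r₂ − 1/a_t)] = 62.21 km/s.
Second burn Δv₂ = |v₂ − v_p| = 14.58 km/s.
Total Δv = Δv₁ + Δv₂ = 23.63 km/s.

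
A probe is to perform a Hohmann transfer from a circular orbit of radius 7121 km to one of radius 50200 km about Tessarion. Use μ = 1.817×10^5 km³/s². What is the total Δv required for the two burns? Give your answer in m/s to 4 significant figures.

Δv = 2588 m/s

Transfer-ellipse semi-major axis a_t = (r₁ + r₂)/2 = (7121 + 50200)/2 = 28660.5 km.
Circular speed at r₁: v₁ = √(μ/r₁) = √(1.817×10^5/7121) = 5.051 km/s.
Transfer-orbit speed at r₁ (vis-viva): v_p = √[μ(2/r₁ − 1/a_t)] = 6.685 km/s.
First burn Δv₁ = |v_p − v₁| = 1.634 km/s.
At r₂, v₂ = √(μ/r₂) = 1.9025 km/s.
Transfer-orbit speed at r₂: v_a = √[μ(2/r₂ − 1/a_t)] = 0.94832 km/s.
Second burn Δv₂ = |v₂ − v_a| = 0.9542 km/s.
Δv = Δv₁ + Δv₂ = 1.634 + 0.9542 = 2.588 km/s.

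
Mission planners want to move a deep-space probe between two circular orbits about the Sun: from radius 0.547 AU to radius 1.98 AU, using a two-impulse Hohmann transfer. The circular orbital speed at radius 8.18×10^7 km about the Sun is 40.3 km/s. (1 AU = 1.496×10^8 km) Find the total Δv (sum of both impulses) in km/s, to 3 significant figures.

From the circular-orbit relation v² = μ/r at r = 8.18×10^7 km: μ = v²r = (40.3)² × 8.18×10^7 = 1.32851×10^11 km³/s².
In km: r₁ = 0.547 × 1.496×10^8 = 8.18312×10^7 km; r₂ = 1.98 × 1.496×10^8 = 2.96208×10^8 km.
The Hohmann ellipse has a_t = (r₁ + r₂)/2 = 1.890196×10^8 km.
Circular speed at r₁: v₁ = √(μ/r₁) = √(1.32851×10^11/8.18312×10^7) = 40.29 km/s.
On the transfer ellipse at r₁, v² = μ(2/r − 1/a) gives v_p = √[μ(2/r₁ − 1/a_t)] = 50.44 km/s.
First burn Δv₁ = |v_p − v₁| = 10.15 km/s.
Circular speed at r₂: v₂ = √(μ/r₂) = 21.17792 km/s.
Transfer-orbit speed at r₂: v_a = √[μ(2/r₂ − 1/a_t)] = 13.93443 km/s.
Second burn Δv₂ = |v₂ − v_a| = 7.243 km/s.
Δv = Δv₁ + Δv₂ = 10.15 + 7.243 = 17.39 km/s.

Δv = 17.4 km/s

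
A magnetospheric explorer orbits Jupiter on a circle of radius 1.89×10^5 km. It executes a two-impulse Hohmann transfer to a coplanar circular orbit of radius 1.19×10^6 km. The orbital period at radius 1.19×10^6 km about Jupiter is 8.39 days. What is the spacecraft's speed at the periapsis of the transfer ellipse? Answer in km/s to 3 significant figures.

From Kepler's third law T² = 4π²r³/μ at r = 1.19×10^6 km, T = 8.39 days = 8.39 × 86400 s = 7.24896×10^5 s: μ = 4π²r³/T² = 1.26605×10^8 km³/s².
Transfer-ellipse semi-major axis a_t = (r₁ + r₂)/2 = (1.890×10^5 + 1.190×10^6)/2 = 6.895×10^5 km.
At periapsis, r = 1.890×10^5 km.
Vis-viva: v = √[μ(2/r − 1/a_t)] = √[1.26605×10^8 × (2/1.890×10^5 − 1/6.895×10^5)] = 34.00 km/s.

v = 34.0 km/s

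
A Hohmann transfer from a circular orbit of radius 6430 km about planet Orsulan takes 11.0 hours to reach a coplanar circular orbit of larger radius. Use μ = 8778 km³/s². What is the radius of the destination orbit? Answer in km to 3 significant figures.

Transfer time t = 11.0 hours = 39600 s, and t = π√(a_t³/μ).
So a_t = (μ t²/π²)^(1/3) = (8778 × (39600)² / π²)^(1/3) = 11173 km.
Since a_t = (r₁ + r₂)/2, r₂ = 2a_t − r₁ = 2×11173 − 6430 = 15916 km.

r₂ = 15900 km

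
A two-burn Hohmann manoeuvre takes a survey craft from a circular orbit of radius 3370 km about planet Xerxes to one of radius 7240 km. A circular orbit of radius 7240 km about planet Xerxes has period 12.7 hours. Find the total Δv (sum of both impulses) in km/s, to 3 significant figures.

From Kepler's third law T² = 4π²r³/μ at r = 7240 km, T = 12.7 hours = 12.7 × 3600 s = 45720 s: μ = 4π²r³/T² = 7167.42 km³/s².
Semi-major axis of the transfer orbit: a_t = (3370 + 7240)/2 = 5305 km.
At r₁ the circular-orbit speed is v₁ = √(μ/r₁) = 1.4584 km/s.
On the transfer ellipse at r₁, v² = μ(2/r − 1/a) gives v_p = √[μ(2/r₁ − 1/a_t)] = 1.7037 km/s.
First burn Δv₁ = |v_p − v₁| = 0.2453 km/s.
Circular speed at r₂: v₂ = √(μ/r₂) = 0.9950 km/s.
Transfer-orbit speed at r₂: v_a = √[μ(2/r₂ − 1/a_t)] = 0.7930 km/s.
Second burn Δv₂ = |v₂ − v_a| = 0.2020 km/s.
Total Δv = Δv₁ + Δv₂ = 0.4473 km/s.

Δv = 0.447 km/s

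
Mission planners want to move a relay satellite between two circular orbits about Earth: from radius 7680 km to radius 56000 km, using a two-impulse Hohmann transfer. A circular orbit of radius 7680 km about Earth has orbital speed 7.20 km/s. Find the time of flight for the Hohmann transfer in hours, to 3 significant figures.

t = 7.86 hours

From the circular-orbit relation v² = μ/r at r = 7680 km: μ = v²r = (7.20)² × 7680 = 3.98131×10^5 km³/s².
The Hohmann ellipse has a_t = (r₁ + r₂)/2 = 31840 km.
Transfer time t = π√(a_t³/μ) = π√((31840)³ / 3.98131×10^5) = 28290 s.
Converting: 28290 s ÷ 3600 s/hour = 7.86 hours.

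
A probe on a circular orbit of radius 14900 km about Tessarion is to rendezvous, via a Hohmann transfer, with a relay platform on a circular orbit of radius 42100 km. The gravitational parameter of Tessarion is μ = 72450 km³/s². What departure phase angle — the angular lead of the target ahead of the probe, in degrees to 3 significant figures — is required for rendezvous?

φ = 79.7°

The Hohmann ellipse has a_t = (r₁ + r₂)/2 = 28500 km.
The half-period of the transfer ellipse is t = π√(a_t³/μ) = 56160 s.
Target angular speed ω₂ = √(μ/r₂³) = 3.116×10^-5 rad/s.
Angle swept by the target during transfer: ω₂·t = 1.750 rad = 100.3°.
Arrival is 180° from departure on the ellipse, so φ = 180° − 100.3° = 79.7°.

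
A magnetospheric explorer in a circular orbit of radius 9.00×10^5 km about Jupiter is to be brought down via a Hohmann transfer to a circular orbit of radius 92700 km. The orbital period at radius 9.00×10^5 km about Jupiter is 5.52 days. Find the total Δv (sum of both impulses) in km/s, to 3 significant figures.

Δv = 19.5 km/s

From Kepler's third law T² = 4π²r³/μ at r = 9.00×10^5 km, T = 5.52 days = 5.52 × 86400 s = 4.76928×10^5 s: μ = 4π²r³/T² = 1.26527×10^8 km³/s².
The Hohmann ellipse has a_t = (r₁ + r₂)/2 = 4.9635×10^5 km.
Circular speed at r₁: v₁ = √(μ/r₁) = √(1.26527×10^8/9.000×10^5) = 11.8569 km/s.
On the transfer ellipse at r₁, vis-viva equation gives v_a = √[μ(2/r₁ − 1/a_t)] = 5.12407 km/s.
First burn Δv₁ = |v_a − v₁| = 6.7328 km/s.
Circular speed at r₂: v₂ = √(μ/r₂) = 36.9446 km/s.
Transfer-orbit speed at r₂: v_p = √[μ(2/r₂ − 1/a_t)] = 49.7483 km/s.
Second burn Δv₂ = |v₂ − v_p| = 12.804 km/s.
Total Δv = Δv₁ + Δv₂ = 19.54 km/s.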